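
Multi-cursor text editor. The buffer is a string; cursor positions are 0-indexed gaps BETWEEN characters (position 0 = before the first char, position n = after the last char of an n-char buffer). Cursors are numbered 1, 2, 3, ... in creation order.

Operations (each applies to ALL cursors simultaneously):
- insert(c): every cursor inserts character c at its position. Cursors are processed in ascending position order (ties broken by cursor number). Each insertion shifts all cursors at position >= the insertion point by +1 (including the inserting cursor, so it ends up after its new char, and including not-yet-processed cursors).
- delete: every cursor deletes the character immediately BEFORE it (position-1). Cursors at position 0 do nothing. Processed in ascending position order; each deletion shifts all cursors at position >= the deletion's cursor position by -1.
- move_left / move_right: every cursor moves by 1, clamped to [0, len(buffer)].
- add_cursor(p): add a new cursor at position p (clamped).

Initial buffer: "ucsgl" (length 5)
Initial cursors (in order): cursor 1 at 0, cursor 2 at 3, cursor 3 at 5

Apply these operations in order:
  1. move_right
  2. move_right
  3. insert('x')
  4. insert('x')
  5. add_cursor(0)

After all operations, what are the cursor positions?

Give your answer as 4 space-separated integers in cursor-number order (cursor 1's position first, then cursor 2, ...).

After op 1 (move_right): buffer="ucsgl" (len 5), cursors c1@1 c2@4 c3@5, authorship .....
After op 2 (move_right): buffer="ucsgl" (len 5), cursors c1@2 c2@5 c3@5, authorship .....
After op 3 (insert('x')): buffer="ucxsglxx" (len 8), cursors c1@3 c2@8 c3@8, authorship ..1...23
After op 4 (insert('x')): buffer="ucxxsglxxxx" (len 11), cursors c1@4 c2@11 c3@11, authorship ..11...2323
After op 5 (add_cursor(0)): buffer="ucxxsglxxxx" (len 11), cursors c4@0 c1@4 c2@11 c3@11, authorship ..11...2323

Answer: 4 11 11 0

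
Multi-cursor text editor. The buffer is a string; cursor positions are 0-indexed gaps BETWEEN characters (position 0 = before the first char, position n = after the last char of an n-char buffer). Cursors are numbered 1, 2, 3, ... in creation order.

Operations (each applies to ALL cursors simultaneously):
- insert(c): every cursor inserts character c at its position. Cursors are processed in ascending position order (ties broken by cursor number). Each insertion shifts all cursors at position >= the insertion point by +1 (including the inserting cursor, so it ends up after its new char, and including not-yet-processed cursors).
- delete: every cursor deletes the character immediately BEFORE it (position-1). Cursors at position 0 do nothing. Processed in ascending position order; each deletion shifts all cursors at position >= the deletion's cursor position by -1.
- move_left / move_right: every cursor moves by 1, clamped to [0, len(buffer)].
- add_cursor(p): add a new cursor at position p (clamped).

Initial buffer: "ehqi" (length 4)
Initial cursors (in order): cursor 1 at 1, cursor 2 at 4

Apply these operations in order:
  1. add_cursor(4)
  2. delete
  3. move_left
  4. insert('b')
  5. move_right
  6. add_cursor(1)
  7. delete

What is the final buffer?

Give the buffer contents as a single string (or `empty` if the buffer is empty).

After op 1 (add_cursor(4)): buffer="ehqi" (len 4), cursors c1@1 c2@4 c3@4, authorship ....
After op 2 (delete): buffer="h" (len 1), cursors c1@0 c2@1 c3@1, authorship .
After op 3 (move_left): buffer="h" (len 1), cursors c1@0 c2@0 c3@0, authorship .
After op 4 (insert('b')): buffer="bbbh" (len 4), cursors c1@3 c2@3 c3@3, authorship 123.
After op 5 (move_right): buffer="bbbh" (len 4), cursors c1@4 c2@4 c3@4, authorship 123.
After op 6 (add_cursor(1)): buffer="bbbh" (len 4), cursors c4@1 c1@4 c2@4 c3@4, authorship 123.
After op 7 (delete): buffer="" (len 0), cursors c1@0 c2@0 c3@0 c4@0, authorship 

Answer: empty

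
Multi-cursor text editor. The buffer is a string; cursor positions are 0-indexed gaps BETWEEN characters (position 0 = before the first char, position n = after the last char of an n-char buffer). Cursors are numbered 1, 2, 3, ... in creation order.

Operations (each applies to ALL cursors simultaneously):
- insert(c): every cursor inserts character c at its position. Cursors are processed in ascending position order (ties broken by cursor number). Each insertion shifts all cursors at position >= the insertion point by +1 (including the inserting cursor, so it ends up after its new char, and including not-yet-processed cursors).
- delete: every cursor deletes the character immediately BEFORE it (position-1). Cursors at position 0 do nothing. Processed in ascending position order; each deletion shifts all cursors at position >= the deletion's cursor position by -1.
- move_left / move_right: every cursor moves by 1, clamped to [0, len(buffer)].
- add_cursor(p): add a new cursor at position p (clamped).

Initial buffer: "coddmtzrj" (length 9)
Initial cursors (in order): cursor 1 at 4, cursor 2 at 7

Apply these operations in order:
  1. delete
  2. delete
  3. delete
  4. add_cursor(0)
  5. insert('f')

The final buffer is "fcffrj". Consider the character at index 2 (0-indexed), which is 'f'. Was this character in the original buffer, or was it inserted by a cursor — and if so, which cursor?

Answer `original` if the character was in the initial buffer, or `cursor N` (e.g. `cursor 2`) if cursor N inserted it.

Answer: cursor 1

Derivation:
After op 1 (delete): buffer="codmtrj" (len 7), cursors c1@3 c2@5, authorship .......
After op 2 (delete): buffer="comrj" (len 5), cursors c1@2 c2@3, authorship .....
After op 3 (delete): buffer="crj" (len 3), cursors c1@1 c2@1, authorship ...
After op 4 (add_cursor(0)): buffer="crj" (len 3), cursors c3@0 c1@1 c2@1, authorship ...
After op 5 (insert('f')): buffer="fcffrj" (len 6), cursors c3@1 c1@4 c2@4, authorship 3.12..
Authorship (.=original, N=cursor N): 3 . 1 2 . .
Index 2: author = 1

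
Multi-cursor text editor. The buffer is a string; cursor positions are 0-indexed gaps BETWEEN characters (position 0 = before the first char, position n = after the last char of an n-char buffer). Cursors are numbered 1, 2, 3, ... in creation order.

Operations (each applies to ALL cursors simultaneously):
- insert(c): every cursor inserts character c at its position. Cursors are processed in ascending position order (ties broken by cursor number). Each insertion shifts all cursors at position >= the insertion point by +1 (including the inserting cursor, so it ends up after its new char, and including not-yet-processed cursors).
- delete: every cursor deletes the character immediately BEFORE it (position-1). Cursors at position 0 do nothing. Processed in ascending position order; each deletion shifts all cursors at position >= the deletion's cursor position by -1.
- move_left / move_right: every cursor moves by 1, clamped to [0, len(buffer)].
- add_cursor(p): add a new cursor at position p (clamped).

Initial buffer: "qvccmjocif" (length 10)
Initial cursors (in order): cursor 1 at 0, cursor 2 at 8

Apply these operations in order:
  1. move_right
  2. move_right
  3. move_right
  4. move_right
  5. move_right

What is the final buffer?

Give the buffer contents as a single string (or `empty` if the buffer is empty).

Answer: qvccmjocif

Derivation:
After op 1 (move_right): buffer="qvccmjocif" (len 10), cursors c1@1 c2@9, authorship ..........
After op 2 (move_right): buffer="qvccmjocif" (len 10), cursors c1@2 c2@10, authorship ..........
After op 3 (move_right): buffer="qvccmjocif" (len 10), cursors c1@3 c2@10, authorship ..........
After op 4 (move_right): buffer="qvccmjocif" (len 10), cursors c1@4 c2@10, authorship ..........
After op 5 (move_right): buffer="qvccmjocif" (len 10), cursors c1@5 c2@10, authorship ..........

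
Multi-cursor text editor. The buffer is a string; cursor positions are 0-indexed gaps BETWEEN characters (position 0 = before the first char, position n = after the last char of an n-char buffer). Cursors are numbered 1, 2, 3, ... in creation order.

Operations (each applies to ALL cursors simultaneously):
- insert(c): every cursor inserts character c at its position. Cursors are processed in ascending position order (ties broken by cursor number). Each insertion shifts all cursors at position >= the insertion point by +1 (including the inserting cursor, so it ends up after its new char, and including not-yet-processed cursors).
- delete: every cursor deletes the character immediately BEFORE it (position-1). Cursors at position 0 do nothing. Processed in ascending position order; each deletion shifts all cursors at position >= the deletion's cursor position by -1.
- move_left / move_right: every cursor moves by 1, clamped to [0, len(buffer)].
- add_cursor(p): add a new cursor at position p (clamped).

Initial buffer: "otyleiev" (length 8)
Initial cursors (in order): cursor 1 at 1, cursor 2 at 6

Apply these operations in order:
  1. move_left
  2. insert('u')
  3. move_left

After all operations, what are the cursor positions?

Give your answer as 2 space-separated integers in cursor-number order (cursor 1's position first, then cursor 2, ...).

Answer: 0 6

Derivation:
After op 1 (move_left): buffer="otyleiev" (len 8), cursors c1@0 c2@5, authorship ........
After op 2 (insert('u')): buffer="uotyleuiev" (len 10), cursors c1@1 c2@7, authorship 1.....2...
After op 3 (move_left): buffer="uotyleuiev" (len 10), cursors c1@0 c2@6, authorship 1.....2...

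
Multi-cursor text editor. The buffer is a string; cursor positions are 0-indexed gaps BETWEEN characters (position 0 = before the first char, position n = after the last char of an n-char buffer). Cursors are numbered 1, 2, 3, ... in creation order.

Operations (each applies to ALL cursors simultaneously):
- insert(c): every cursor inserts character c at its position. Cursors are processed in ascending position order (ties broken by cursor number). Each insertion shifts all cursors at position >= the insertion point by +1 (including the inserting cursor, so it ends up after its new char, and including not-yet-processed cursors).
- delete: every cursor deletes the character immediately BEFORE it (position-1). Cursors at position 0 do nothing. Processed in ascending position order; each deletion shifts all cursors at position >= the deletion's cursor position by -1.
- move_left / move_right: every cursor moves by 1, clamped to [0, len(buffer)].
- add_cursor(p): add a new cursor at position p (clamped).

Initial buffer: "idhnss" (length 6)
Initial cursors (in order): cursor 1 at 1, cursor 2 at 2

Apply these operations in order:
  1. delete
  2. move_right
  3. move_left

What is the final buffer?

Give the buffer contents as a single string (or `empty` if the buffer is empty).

After op 1 (delete): buffer="hnss" (len 4), cursors c1@0 c2@0, authorship ....
After op 2 (move_right): buffer="hnss" (len 4), cursors c1@1 c2@1, authorship ....
After op 3 (move_left): buffer="hnss" (len 4), cursors c1@0 c2@0, authorship ....

Answer: hnss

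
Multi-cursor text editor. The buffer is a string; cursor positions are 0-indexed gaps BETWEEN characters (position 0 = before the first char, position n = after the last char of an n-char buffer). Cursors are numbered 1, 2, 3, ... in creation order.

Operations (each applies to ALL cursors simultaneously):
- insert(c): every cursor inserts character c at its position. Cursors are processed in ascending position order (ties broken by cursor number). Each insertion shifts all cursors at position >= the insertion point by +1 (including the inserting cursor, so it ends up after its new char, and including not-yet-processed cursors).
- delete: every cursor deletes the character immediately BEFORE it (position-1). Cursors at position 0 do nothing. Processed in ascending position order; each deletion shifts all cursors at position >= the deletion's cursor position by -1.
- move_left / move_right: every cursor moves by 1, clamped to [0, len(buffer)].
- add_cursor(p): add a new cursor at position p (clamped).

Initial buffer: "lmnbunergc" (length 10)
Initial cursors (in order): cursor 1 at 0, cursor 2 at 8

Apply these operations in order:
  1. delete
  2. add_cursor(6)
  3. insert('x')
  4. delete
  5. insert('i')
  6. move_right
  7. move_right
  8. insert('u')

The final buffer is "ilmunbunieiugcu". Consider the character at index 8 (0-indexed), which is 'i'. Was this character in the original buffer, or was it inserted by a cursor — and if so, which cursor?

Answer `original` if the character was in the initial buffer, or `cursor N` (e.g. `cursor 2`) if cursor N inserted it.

Answer: cursor 3

Derivation:
After op 1 (delete): buffer="lmnbunegc" (len 9), cursors c1@0 c2@7, authorship .........
After op 2 (add_cursor(6)): buffer="lmnbunegc" (len 9), cursors c1@0 c3@6 c2@7, authorship .........
After op 3 (insert('x')): buffer="xlmnbunxexgc" (len 12), cursors c1@1 c3@8 c2@10, authorship 1......3.2..
After op 4 (delete): buffer="lmnbunegc" (len 9), cursors c1@0 c3@6 c2@7, authorship .........
After op 5 (insert('i')): buffer="ilmnbunieigc" (len 12), cursors c1@1 c3@8 c2@10, authorship 1......3.2..
After op 6 (move_right): buffer="ilmnbunieigc" (len 12), cursors c1@2 c3@9 c2@11, authorship 1......3.2..
After op 7 (move_right): buffer="ilmnbunieigc" (len 12), cursors c1@3 c3@10 c2@12, authorship 1......3.2..
After op 8 (insert('u')): buffer="ilmunbunieiugcu" (len 15), cursors c1@4 c3@12 c2@15, authorship 1..1....3.23..2
Authorship (.=original, N=cursor N): 1 . . 1 . . . . 3 . 2 3 . . 2
Index 8: author = 3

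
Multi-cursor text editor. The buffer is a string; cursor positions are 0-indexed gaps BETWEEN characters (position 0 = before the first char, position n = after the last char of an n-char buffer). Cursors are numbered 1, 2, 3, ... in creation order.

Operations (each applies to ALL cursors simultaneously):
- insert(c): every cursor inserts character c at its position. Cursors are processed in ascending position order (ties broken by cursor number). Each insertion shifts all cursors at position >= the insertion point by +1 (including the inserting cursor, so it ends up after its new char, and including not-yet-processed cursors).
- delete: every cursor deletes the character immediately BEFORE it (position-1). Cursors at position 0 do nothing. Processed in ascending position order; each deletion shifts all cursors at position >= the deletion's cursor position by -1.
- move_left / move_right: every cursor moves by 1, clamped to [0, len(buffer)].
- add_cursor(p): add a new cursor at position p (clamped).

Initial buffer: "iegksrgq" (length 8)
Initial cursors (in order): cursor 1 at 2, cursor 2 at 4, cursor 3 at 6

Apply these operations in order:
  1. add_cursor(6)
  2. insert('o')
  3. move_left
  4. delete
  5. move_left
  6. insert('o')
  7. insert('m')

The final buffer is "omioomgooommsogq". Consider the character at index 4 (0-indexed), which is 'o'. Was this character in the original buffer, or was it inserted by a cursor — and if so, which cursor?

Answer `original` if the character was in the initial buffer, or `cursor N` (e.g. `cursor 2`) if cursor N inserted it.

Answer: cursor 2

Derivation:
After op 1 (add_cursor(6)): buffer="iegksrgq" (len 8), cursors c1@2 c2@4 c3@6 c4@6, authorship ........
After op 2 (insert('o')): buffer="ieogkosroogq" (len 12), cursors c1@3 c2@6 c3@10 c4@10, authorship ..1..2..34..
After op 3 (move_left): buffer="ieogkosroogq" (len 12), cursors c1@2 c2@5 c3@9 c4@9, authorship ..1..2..34..
After op 4 (delete): buffer="iogosogq" (len 8), cursors c1@1 c2@3 c3@5 c4@5, authorship .1.2.4..
After op 5 (move_left): buffer="iogosogq" (len 8), cursors c1@0 c2@2 c3@4 c4@4, authorship .1.2.4..
After op 6 (insert('o')): buffer="oioogooosogq" (len 12), cursors c1@1 c2@4 c3@8 c4@8, authorship 1.12.234.4..
After op 7 (insert('m')): buffer="omioomgooommsogq" (len 16), cursors c1@2 c2@6 c3@12 c4@12, authorship 11.122.23434.4..
Authorship (.=original, N=cursor N): 1 1 . 1 2 2 . 2 3 4 3 4 . 4 . .
Index 4: author = 2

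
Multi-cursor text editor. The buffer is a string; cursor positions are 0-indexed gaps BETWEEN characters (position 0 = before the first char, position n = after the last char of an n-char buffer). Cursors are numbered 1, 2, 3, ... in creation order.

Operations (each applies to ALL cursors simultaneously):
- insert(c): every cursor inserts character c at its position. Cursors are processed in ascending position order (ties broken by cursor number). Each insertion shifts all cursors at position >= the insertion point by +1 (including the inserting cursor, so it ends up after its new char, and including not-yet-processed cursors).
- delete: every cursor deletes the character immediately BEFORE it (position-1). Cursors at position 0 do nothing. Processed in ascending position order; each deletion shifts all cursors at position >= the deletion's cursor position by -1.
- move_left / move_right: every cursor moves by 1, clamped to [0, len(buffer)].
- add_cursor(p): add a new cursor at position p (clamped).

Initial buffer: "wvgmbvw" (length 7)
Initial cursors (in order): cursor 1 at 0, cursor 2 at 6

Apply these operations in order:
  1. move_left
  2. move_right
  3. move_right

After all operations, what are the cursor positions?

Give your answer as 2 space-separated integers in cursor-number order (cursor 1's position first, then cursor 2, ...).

Answer: 2 7

Derivation:
After op 1 (move_left): buffer="wvgmbvw" (len 7), cursors c1@0 c2@5, authorship .......
After op 2 (move_right): buffer="wvgmbvw" (len 7), cursors c1@1 c2@6, authorship .......
After op 3 (move_right): buffer="wvgmbvw" (len 7), cursors c1@2 c2@7, authorship .......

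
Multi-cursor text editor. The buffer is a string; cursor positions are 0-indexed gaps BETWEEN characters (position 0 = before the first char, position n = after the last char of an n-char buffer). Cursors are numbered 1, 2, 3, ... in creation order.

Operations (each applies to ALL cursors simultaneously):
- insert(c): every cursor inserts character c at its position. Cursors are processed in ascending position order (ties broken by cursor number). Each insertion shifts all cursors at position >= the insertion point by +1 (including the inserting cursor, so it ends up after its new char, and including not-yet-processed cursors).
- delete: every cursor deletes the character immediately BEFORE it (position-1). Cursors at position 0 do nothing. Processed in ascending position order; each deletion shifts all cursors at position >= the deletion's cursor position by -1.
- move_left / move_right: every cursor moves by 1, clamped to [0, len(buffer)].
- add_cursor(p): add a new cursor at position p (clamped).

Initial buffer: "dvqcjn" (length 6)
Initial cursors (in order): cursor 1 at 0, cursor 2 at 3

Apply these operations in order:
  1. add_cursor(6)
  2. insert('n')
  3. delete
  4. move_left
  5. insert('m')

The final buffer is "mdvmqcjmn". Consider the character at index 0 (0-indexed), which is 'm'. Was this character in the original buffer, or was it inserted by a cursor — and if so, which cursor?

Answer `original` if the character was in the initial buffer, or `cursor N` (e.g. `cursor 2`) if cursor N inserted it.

Answer: cursor 1

Derivation:
After op 1 (add_cursor(6)): buffer="dvqcjn" (len 6), cursors c1@0 c2@3 c3@6, authorship ......
After op 2 (insert('n')): buffer="ndvqncjnn" (len 9), cursors c1@1 c2@5 c3@9, authorship 1...2...3
After op 3 (delete): buffer="dvqcjn" (len 6), cursors c1@0 c2@3 c3@6, authorship ......
After op 4 (move_left): buffer="dvqcjn" (len 6), cursors c1@0 c2@2 c3@5, authorship ......
After op 5 (insert('m')): buffer="mdvmqcjmn" (len 9), cursors c1@1 c2@4 c3@8, authorship 1..2...3.
Authorship (.=original, N=cursor N): 1 . . 2 . . . 3 .
Index 0: author = 1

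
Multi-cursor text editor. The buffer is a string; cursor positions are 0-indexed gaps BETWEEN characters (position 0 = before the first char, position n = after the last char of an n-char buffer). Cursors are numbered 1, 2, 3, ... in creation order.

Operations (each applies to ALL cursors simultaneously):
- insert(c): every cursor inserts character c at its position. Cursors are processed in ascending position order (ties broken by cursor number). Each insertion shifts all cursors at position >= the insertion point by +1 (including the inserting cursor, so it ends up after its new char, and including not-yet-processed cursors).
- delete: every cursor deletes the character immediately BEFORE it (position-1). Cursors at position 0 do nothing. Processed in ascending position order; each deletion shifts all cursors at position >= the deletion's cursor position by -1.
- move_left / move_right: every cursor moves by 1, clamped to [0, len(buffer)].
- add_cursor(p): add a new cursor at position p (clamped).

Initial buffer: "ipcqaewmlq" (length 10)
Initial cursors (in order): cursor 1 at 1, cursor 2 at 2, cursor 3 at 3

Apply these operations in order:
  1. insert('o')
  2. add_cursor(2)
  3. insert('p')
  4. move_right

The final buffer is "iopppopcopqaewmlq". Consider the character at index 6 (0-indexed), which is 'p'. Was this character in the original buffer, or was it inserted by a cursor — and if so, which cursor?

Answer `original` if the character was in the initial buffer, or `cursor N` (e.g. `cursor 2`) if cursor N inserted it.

After op 1 (insert('o')): buffer="iopocoqaewmlq" (len 13), cursors c1@2 c2@4 c3@6, authorship .1.2.3.......
After op 2 (add_cursor(2)): buffer="iopocoqaewmlq" (len 13), cursors c1@2 c4@2 c2@4 c3@6, authorship .1.2.3.......
After op 3 (insert('p')): buffer="iopppopcopqaewmlq" (len 17), cursors c1@4 c4@4 c2@7 c3@10, authorship .114.22.33.......
After op 4 (move_right): buffer="iopppopcopqaewmlq" (len 17), cursors c1@5 c4@5 c2@8 c3@11, authorship .114.22.33.......
Authorship (.=original, N=cursor N): . 1 1 4 . 2 2 . 3 3 . . . . . . .
Index 6: author = 2

Answer: cursor 2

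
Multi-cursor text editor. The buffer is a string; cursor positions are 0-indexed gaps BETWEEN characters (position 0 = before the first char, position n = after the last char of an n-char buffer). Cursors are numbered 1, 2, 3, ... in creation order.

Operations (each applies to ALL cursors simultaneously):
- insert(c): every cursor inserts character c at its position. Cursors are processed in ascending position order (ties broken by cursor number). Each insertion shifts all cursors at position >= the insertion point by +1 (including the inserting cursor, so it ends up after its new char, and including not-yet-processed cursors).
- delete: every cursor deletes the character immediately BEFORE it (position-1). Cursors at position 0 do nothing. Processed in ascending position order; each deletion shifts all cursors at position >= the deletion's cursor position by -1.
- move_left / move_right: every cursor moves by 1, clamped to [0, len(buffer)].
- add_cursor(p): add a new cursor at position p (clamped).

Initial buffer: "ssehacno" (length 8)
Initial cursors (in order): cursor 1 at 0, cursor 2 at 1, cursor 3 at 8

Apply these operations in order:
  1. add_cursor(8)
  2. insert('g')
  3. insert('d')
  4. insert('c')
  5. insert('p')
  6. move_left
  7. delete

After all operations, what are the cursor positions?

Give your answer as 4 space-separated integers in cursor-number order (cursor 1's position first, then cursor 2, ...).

Answer: 2 6 19 19

Derivation:
After op 1 (add_cursor(8)): buffer="ssehacno" (len 8), cursors c1@0 c2@1 c3@8 c4@8, authorship ........
After op 2 (insert('g')): buffer="gsgsehacnogg" (len 12), cursors c1@1 c2@3 c3@12 c4@12, authorship 1.2.......34
After op 3 (insert('d')): buffer="gdsgdsehacnoggdd" (len 16), cursors c1@2 c2@5 c3@16 c4@16, authorship 11.22.......3434
After op 4 (insert('c')): buffer="gdcsgdcsehacnoggddcc" (len 20), cursors c1@3 c2@7 c3@20 c4@20, authorship 111.222.......343434
After op 5 (insert('p')): buffer="gdcpsgdcpsehacnoggddccpp" (len 24), cursors c1@4 c2@9 c3@24 c4@24, authorship 1111.2222.......34343434
After op 6 (move_left): buffer="gdcpsgdcpsehacnoggddccpp" (len 24), cursors c1@3 c2@8 c3@23 c4@23, authorship 1111.2222.......34343434
After op 7 (delete): buffer="gdpsgdpsehacnoggddcp" (len 20), cursors c1@2 c2@6 c3@19 c4@19, authorship 111.222.......343434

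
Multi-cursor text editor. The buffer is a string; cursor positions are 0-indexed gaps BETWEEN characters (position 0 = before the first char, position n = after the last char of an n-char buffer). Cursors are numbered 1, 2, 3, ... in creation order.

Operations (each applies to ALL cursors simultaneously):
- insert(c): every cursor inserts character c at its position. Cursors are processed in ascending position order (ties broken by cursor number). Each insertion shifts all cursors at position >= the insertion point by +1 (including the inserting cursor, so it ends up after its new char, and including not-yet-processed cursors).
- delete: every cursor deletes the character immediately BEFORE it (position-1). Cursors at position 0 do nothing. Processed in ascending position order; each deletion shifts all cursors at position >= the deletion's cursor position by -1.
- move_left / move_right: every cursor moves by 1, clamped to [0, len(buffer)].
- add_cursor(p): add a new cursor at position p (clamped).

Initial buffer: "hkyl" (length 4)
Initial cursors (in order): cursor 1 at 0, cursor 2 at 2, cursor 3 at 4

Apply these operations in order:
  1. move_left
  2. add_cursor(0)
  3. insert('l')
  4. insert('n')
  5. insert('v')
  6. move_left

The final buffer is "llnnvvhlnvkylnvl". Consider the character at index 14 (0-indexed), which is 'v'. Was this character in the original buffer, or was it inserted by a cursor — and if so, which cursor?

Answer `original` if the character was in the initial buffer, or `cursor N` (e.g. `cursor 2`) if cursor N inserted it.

After op 1 (move_left): buffer="hkyl" (len 4), cursors c1@0 c2@1 c3@3, authorship ....
After op 2 (add_cursor(0)): buffer="hkyl" (len 4), cursors c1@0 c4@0 c2@1 c3@3, authorship ....
After op 3 (insert('l')): buffer="llhlkyll" (len 8), cursors c1@2 c4@2 c2@4 c3@7, authorship 14.2..3.
After op 4 (insert('n')): buffer="llnnhlnkylnl" (len 12), cursors c1@4 c4@4 c2@7 c3@11, authorship 1414.22..33.
After op 5 (insert('v')): buffer="llnnvvhlnvkylnvl" (len 16), cursors c1@6 c4@6 c2@10 c3@15, authorship 141414.222..333.
After op 6 (move_left): buffer="llnnvvhlnvkylnvl" (len 16), cursors c1@5 c4@5 c2@9 c3@14, authorship 141414.222..333.
Authorship (.=original, N=cursor N): 1 4 1 4 1 4 . 2 2 2 . . 3 3 3 .
Index 14: author = 3

Answer: cursor 3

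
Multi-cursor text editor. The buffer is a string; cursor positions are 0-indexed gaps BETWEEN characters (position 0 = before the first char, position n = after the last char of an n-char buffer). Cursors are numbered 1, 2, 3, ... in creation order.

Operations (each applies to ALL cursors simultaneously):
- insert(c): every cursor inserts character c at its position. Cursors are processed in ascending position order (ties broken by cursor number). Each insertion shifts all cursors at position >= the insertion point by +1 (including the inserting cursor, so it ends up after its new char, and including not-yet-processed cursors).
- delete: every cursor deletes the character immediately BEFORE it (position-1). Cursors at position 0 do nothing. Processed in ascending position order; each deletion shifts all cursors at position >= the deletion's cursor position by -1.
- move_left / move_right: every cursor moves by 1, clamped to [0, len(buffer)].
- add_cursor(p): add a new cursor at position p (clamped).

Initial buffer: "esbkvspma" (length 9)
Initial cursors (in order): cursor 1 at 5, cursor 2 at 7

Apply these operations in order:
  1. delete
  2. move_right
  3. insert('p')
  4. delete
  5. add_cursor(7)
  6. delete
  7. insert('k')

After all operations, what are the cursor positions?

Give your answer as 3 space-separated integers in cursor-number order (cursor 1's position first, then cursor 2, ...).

After op 1 (delete): buffer="esbksma" (len 7), cursors c1@4 c2@5, authorship .......
After op 2 (move_right): buffer="esbksma" (len 7), cursors c1@5 c2@6, authorship .......
After op 3 (insert('p')): buffer="esbkspmpa" (len 9), cursors c1@6 c2@8, authorship .....1.2.
After op 4 (delete): buffer="esbksma" (len 7), cursors c1@5 c2@6, authorship .......
After op 5 (add_cursor(7)): buffer="esbksma" (len 7), cursors c1@5 c2@6 c3@7, authorship .......
After op 6 (delete): buffer="esbk" (len 4), cursors c1@4 c2@4 c3@4, authorship ....
After op 7 (insert('k')): buffer="esbkkkk" (len 7), cursors c1@7 c2@7 c3@7, authorship ....123

Answer: 7 7 7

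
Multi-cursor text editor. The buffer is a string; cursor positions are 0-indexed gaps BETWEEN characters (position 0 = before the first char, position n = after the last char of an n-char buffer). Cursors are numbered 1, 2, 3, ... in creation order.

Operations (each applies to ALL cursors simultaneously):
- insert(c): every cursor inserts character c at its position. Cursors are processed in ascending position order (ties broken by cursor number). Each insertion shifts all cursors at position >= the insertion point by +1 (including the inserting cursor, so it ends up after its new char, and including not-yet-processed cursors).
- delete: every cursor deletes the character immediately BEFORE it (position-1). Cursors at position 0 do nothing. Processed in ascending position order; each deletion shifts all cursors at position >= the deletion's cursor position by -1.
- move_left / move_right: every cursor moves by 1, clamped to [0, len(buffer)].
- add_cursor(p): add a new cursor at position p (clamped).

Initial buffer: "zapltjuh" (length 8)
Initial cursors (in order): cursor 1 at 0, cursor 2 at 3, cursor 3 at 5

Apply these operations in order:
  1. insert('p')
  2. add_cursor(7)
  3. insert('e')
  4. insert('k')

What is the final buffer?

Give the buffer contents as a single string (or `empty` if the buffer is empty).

Answer: pekzappekltekpekjuh

Derivation:
After op 1 (insert('p')): buffer="pzappltpjuh" (len 11), cursors c1@1 c2@5 c3@8, authorship 1...2..3...
After op 2 (add_cursor(7)): buffer="pzappltpjuh" (len 11), cursors c1@1 c2@5 c4@7 c3@8, authorship 1...2..3...
After op 3 (insert('e')): buffer="pezappeltepejuh" (len 15), cursors c1@2 c2@7 c4@10 c3@12, authorship 11...22..433...
After op 4 (insert('k')): buffer="pekzappekltekpekjuh" (len 19), cursors c1@3 c2@9 c4@13 c3@16, authorship 111...222..44333...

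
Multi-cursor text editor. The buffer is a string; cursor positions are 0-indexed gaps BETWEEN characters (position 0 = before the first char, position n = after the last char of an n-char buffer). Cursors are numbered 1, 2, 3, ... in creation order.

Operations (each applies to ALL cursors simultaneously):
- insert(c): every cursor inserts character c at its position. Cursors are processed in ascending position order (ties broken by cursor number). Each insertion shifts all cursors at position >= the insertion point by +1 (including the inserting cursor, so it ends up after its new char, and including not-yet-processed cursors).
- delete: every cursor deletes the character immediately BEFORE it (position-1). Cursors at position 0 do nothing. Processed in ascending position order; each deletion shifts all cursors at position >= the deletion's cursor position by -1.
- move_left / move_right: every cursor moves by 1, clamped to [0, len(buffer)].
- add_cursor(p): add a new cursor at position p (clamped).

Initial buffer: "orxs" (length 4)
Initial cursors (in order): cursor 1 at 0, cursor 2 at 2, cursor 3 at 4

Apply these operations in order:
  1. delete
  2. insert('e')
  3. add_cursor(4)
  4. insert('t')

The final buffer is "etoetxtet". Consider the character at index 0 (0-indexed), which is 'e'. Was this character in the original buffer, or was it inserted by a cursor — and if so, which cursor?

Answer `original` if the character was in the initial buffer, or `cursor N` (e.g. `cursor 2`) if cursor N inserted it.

Answer: cursor 1

Derivation:
After op 1 (delete): buffer="ox" (len 2), cursors c1@0 c2@1 c3@2, authorship ..
After op 2 (insert('e')): buffer="eoexe" (len 5), cursors c1@1 c2@3 c3@5, authorship 1.2.3
After op 3 (add_cursor(4)): buffer="eoexe" (len 5), cursors c1@1 c2@3 c4@4 c3@5, authorship 1.2.3
After op 4 (insert('t')): buffer="etoetxtet" (len 9), cursors c1@2 c2@5 c4@7 c3@9, authorship 11.22.433
Authorship (.=original, N=cursor N): 1 1 . 2 2 . 4 3 3
Index 0: author = 1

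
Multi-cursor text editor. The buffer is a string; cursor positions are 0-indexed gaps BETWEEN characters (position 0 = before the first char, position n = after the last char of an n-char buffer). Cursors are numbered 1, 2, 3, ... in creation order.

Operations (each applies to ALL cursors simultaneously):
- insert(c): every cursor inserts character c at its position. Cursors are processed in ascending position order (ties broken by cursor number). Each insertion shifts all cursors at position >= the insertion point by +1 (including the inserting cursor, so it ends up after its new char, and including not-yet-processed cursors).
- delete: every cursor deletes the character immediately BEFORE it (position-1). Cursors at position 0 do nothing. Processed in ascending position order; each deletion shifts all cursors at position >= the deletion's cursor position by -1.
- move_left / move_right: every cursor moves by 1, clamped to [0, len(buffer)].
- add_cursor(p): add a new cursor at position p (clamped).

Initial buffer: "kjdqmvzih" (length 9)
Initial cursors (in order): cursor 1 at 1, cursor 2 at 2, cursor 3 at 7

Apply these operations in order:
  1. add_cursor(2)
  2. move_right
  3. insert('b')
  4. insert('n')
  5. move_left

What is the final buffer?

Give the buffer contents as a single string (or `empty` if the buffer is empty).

After op 1 (add_cursor(2)): buffer="kjdqmvzih" (len 9), cursors c1@1 c2@2 c4@2 c3@7, authorship .........
After op 2 (move_right): buffer="kjdqmvzih" (len 9), cursors c1@2 c2@3 c4@3 c3@8, authorship .........
After op 3 (insert('b')): buffer="kjbdbbqmvzibh" (len 13), cursors c1@3 c2@6 c4@6 c3@12, authorship ..1.24.....3.
After op 4 (insert('n')): buffer="kjbndbbnnqmvzibnh" (len 17), cursors c1@4 c2@9 c4@9 c3@16, authorship ..11.2424.....33.
After op 5 (move_left): buffer="kjbndbbnnqmvzibnh" (len 17), cursors c1@3 c2@8 c4@8 c3@15, authorship ..11.2424.....33.

Answer: kjbndbbnnqmvzibnh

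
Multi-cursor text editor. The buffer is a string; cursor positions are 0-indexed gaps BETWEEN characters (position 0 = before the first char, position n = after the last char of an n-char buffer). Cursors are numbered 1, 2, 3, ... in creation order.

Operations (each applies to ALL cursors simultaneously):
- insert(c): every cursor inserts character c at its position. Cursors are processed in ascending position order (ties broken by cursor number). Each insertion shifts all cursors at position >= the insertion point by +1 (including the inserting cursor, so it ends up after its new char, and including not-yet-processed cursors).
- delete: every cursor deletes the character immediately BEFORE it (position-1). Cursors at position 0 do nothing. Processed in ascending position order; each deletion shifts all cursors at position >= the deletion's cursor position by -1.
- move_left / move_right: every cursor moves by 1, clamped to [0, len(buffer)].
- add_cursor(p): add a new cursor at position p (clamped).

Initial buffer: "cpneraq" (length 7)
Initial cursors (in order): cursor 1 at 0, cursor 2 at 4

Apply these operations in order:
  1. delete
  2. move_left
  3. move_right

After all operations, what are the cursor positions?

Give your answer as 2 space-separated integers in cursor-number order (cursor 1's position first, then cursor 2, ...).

Answer: 1 3

Derivation:
After op 1 (delete): buffer="cpnraq" (len 6), cursors c1@0 c2@3, authorship ......
After op 2 (move_left): buffer="cpnraq" (len 6), cursors c1@0 c2@2, authorship ......
After op 3 (move_right): buffer="cpnraq" (len 6), cursors c1@1 c2@3, authorship ......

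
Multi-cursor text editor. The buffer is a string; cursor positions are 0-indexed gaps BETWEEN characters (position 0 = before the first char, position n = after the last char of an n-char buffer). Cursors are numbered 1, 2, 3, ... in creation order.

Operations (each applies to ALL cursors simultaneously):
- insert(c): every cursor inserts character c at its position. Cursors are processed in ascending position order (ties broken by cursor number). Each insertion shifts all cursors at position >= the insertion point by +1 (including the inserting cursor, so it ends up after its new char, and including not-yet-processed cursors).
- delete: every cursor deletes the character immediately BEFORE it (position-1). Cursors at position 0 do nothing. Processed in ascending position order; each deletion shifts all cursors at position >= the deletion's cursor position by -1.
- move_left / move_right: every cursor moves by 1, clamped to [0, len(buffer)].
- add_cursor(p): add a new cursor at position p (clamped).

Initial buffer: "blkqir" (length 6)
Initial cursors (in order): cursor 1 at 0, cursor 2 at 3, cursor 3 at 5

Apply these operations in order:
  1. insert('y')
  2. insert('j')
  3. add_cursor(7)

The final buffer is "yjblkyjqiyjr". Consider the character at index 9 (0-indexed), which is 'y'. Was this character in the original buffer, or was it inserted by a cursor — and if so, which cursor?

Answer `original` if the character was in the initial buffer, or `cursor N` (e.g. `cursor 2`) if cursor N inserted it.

Answer: cursor 3

Derivation:
After op 1 (insert('y')): buffer="yblkyqiyr" (len 9), cursors c1@1 c2@5 c3@8, authorship 1...2..3.
After op 2 (insert('j')): buffer="yjblkyjqiyjr" (len 12), cursors c1@2 c2@7 c3@11, authorship 11...22..33.
After op 3 (add_cursor(7)): buffer="yjblkyjqiyjr" (len 12), cursors c1@2 c2@7 c4@7 c3@11, authorship 11...22..33.
Authorship (.=original, N=cursor N): 1 1 . . . 2 2 . . 3 3 .
Index 9: author = 3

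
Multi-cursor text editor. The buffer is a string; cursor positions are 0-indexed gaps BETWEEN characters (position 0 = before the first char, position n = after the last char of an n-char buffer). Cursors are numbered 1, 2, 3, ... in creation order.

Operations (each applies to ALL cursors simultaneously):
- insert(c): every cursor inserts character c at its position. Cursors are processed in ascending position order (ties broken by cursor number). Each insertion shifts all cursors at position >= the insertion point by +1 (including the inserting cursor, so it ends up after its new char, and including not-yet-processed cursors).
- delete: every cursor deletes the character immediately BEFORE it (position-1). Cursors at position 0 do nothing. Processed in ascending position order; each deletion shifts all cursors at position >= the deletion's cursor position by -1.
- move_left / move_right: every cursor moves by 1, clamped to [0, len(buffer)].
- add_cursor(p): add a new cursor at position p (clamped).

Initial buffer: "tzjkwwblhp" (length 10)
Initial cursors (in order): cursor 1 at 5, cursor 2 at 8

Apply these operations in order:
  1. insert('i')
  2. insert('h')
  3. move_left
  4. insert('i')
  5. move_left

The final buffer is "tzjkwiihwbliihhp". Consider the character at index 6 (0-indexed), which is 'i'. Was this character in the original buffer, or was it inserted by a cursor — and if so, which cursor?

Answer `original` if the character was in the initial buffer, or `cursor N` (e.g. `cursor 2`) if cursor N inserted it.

After op 1 (insert('i')): buffer="tzjkwiwblihp" (len 12), cursors c1@6 c2@10, authorship .....1...2..
After op 2 (insert('h')): buffer="tzjkwihwblihhp" (len 14), cursors c1@7 c2@12, authorship .....11...22..
After op 3 (move_left): buffer="tzjkwihwblihhp" (len 14), cursors c1@6 c2@11, authorship .....11...22..
After op 4 (insert('i')): buffer="tzjkwiihwbliihhp" (len 16), cursors c1@7 c2@13, authorship .....111...222..
After op 5 (move_left): buffer="tzjkwiihwbliihhp" (len 16), cursors c1@6 c2@12, authorship .....111...222..
Authorship (.=original, N=cursor N): . . . . . 1 1 1 . . . 2 2 2 . .
Index 6: author = 1

Answer: cursor 1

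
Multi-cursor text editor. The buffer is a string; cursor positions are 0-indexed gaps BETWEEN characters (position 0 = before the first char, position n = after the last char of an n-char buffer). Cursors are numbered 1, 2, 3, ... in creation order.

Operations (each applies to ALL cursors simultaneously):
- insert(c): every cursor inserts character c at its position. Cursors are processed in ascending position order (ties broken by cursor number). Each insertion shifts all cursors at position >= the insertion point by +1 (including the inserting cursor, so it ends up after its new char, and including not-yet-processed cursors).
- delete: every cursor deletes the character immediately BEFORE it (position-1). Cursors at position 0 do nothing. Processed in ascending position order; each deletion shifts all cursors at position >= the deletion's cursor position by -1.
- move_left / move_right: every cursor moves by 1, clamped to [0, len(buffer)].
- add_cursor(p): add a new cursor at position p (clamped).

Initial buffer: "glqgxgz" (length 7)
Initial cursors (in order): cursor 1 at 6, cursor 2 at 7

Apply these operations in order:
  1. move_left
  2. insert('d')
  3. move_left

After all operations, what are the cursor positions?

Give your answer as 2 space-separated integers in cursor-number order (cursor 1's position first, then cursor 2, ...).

After op 1 (move_left): buffer="glqgxgz" (len 7), cursors c1@5 c2@6, authorship .......
After op 2 (insert('d')): buffer="glqgxdgdz" (len 9), cursors c1@6 c2@8, authorship .....1.2.
After op 3 (move_left): buffer="glqgxdgdz" (len 9), cursors c1@5 c2@7, authorship .....1.2.

Answer: 5 7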